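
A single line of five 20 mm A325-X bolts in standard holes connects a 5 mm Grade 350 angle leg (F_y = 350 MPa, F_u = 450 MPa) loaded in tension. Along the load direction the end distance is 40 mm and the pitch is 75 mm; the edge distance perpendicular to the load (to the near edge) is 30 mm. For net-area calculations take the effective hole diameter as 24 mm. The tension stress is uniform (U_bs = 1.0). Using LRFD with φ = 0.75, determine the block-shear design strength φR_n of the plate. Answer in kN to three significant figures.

Shear plane L_v = 40 + 4·75 = 340 mm; A_gv = 340 × 5 = 1700 mm².
A_nv = (340 − 4.5·24) × 5 = 1160 mm².
A_nt = (30 − 0.5·24) × 5 = 90 mm².
0.6 F_u A_nv = 313.2 kN; 0.6 F_y A_gv = 357 kN → shear rupture governs the shear term.
R_n = 313.2 + 1.0 × 450 × 90 / 1000 = 353.7 kN.
Design strength φR_n = 0.75 × 353.7 = 265 kN.

265 kN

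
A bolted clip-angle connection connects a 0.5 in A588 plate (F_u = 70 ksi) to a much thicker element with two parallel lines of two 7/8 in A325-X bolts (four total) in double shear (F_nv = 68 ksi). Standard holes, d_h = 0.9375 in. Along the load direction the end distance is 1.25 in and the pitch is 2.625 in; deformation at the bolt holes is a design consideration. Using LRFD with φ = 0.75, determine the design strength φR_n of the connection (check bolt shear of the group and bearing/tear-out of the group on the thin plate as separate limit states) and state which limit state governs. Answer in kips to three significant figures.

156 kips (bearing governs)

Bolt shear: A_b = π·0.875²/4 = 0.6013 in²; R_n = 68 × 0.6013 × 4 × 2 = 327.1 kips → 0.75 × 327.1 = 245 kips.
Bearing (1.2 l_c t F_u ≤ 2.4 d t F_u): upper limit = 2.4·0.875·0.5·70 = 73.5 kips.
  Edge l_c = 1.25 − 0.9375/2 = 0.7812 → r_n = 32.81 kips; interior l_c = 2.625 − 0.9375 = 1.688 → r_n = 70.88 kips.
  R_n,bearing = 2·32.81 + 2·70.88 = 207.4 kips → 0.75 × 207.4 = 156 kips.
Bearing governs: 156 kips.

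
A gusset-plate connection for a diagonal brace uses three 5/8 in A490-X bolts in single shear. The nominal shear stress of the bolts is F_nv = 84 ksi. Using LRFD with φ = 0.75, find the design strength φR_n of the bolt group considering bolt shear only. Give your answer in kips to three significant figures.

58 kips

A_b = π × 0.625² / 4 = 0.3068 in².
R_n = F_nv · A_b · n · n_s = 84 × 0.3068 × 3 × 1 = 77.31 kips.
Design strength φR_n = 0.75 × 77.31 = 58 kips.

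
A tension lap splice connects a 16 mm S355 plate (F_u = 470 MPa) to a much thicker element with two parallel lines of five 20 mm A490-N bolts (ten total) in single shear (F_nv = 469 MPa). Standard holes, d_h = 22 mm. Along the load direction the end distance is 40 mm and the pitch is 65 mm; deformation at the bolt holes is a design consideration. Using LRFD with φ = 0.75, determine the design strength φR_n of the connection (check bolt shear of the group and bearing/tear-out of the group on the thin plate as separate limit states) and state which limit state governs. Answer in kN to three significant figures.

Bolt shear: A_b = π·20²/4 = 314.2 mm²; R_n = 469 × 314.2 × 10 × 1 / 1000 = 1473 kN → 0.75 × 1473 = 1110 kN.
Bearing (1.2 l_c t F_u ≤ 2.4 d t F_u): upper limit = 2.4·20·16·470 / 1000 = 361 kN.
  Edge l_c = 40 − 22/2 = 29 → r_n = 261.7 kN; interior l_c = 65 − 22 = 43 → r_n = 361 kN.
  R_n,bearing = 2·261.7 + 8·361 = 3411 kN → 0.75 × 3411 = 2560 kN.
Bolt shear governs: 1110 kN.

1110 kN (bolt shear governs)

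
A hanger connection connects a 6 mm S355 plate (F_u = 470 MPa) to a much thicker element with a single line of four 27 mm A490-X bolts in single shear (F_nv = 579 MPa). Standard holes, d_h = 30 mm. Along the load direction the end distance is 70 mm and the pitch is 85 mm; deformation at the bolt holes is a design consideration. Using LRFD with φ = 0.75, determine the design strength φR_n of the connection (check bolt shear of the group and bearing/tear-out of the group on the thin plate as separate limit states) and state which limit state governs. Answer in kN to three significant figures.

548 kN (bearing governs)

Bolt shear: A_b = π·27²/4 = 572.6 mm²; R_n = 579 × 572.6 × 4 × 1 / 1000 = 1326 kN → 0.75 × 1326 = 995 kN.
Bearing (1.2 l_c t F_u ≤ 2.4 d t F_u): upper limit = 2.4·27·6·470 / 1000 = 182.7 kN.
  Edge l_c = 70 − 30/2 = 55 → r_n = 182.7 kN; interior l_c = 85 − 30 = 55 → r_n = 182.7 kN.
  R_n,bearing = 1·182.7 + 3·182.7 = 730.9 kN → 0.75 × 730.9 = 548 kN.
Bearing governs: 548 kN.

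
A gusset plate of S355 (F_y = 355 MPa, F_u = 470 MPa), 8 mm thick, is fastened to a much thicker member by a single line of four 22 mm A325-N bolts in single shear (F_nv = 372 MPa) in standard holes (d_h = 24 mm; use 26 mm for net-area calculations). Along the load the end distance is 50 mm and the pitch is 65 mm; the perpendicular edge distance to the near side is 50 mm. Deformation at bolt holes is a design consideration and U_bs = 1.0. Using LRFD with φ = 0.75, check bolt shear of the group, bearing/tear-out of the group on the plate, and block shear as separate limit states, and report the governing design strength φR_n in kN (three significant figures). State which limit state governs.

Bolt shear: A_b = π·22²/4 = 380.1 mm²; R_n = 372 × 380.1 × 4 × 1 / 1000 = 565.6 kN → 0.75 × 565.6 = 424 kN.
Bearing: edge l_c = 38, r_n = 171.5 kN; interior l_c = 41, r_n = 185 kN; R_n = 171.5 + 3·185 = 726.4 kN → 545 kN.
Block shear: A_gv = 1960, A_nv = 1232, A_nt = 296 mm²; R_n = min(0.6F_uA_nv, 0.6F_yA_gv) + U_bs·F_u·A_nt = 486.5 kN → 365 kN.
Block shear governs: 365 kN.

365 kN (block shear governs)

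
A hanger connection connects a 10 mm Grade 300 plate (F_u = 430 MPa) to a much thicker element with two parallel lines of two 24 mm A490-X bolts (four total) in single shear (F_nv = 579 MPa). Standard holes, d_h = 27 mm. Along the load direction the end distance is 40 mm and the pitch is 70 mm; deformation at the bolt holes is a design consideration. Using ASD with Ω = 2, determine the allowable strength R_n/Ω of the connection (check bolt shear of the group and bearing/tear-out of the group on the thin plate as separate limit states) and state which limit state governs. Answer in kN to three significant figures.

Bolt shear: A_b = π·24²/4 = 452.4 mm²; R_n = 579 × 452.4 × 4 × 1 / 1000 = 1048 kN → 1048 / 2 = 524 kN.
Bearing (1.2 l_c t F_u ≤ 2.4 d t F_u): upper limit = 2.4·24·10·430 / 1000 = 247.7 kN.
  Edge l_c = 40 − 27/2 = 26.5 → r_n = 136.7 kN; interior l_c = 70 − 27 = 43 → r_n = 221.9 kN.
  R_n,bearing = 2·136.7 + 2·221.9 = 717.2 kN → 717.2 / 2 = 359 kN.
Bearing governs: 359 kN.

359 kN (bearing governs)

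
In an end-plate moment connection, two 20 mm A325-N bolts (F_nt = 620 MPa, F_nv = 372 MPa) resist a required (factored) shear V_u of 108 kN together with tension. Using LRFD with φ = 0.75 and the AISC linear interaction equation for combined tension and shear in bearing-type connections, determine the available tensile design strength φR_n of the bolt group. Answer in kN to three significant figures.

200 kN

A_b = π·20²/4 = 314.2 mm²; f_rv = 108 × 1000 / (2 × 314.2) = 171.9 MPa.
F'_nt = 1.3 F_nt − (F_nt / φF_nv) f_rv = 1.3·620 − (620/(0.75·372))·171.9 = 424 MPa, capped at F_nt → F'_nt = 424 MPa.
R_n = F'_nt · A_b · n = 424 × 314.2 × 2 / 1000 = 266.4 kN.
Design strength φR_n = 0.75 × 266.4 = 200 kN.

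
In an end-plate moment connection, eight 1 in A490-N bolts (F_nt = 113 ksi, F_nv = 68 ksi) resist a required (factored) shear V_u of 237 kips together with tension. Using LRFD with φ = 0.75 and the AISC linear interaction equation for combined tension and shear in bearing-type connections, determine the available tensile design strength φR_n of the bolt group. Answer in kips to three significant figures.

A_b = π·1²/4 = 0.7854 in²; f_rv = 237 / (8 × 0.7854) = 37.72 ksi.
F'_nt = 1.3 F_nt − (F_nt / φF_nv) f_rv = 1.3·113 − (113/(0.75·68))·37.72 = 63.32 ksi, capped at F_nt → F'_nt = 63.32 ksi.
R_n = F'_nt · A_b · n = 63.32 × 0.7854 × 8 = 397.9 kips.
Design strength φR_n = 0.75 × 397.9 = 298 kips.

298 kips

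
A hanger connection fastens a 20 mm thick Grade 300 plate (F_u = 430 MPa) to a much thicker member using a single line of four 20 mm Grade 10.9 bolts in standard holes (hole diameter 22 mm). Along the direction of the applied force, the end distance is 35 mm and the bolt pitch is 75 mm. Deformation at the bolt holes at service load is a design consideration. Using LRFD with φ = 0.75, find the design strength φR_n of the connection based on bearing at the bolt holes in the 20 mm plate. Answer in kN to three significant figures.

1110 kN

Per bolt r_n = 1.2 l_c t F_u ≤ 2.4 d t F_u; upper limit = 2.4 × 20 × 20 × 430 / 1000 = 412.8 kN.
Edge bolt: l_c = 35 − 22/2 = 24 mm → 1.2 × 24 × 20 × 430 / 1000 = 247.7 → r_n = 247.7 kN.
Interior bolts: l_c = 75 − 22 = 53 mm → 1.2 × 53 × 20 × 430 / 1000 = 547 → r_n = 412.8 kN.
R_n = 1 × 247.7 + 3 × 412.8 = 1486 kN.
Design strength φR_n = 0.75 × 1486 = 1110 kN.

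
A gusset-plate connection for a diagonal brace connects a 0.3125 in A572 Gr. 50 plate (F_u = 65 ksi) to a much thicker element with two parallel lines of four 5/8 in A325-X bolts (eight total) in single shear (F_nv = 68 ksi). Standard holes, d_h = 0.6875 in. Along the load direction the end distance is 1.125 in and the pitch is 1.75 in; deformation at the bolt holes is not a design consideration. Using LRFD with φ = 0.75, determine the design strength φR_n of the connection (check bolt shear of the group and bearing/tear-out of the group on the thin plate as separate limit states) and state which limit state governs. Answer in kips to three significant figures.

125 kips (bolt shear governs)

Bolt shear: A_b = π·0.625²/4 = 0.3068 in²; R_n = 68 × 0.3068 × 8 × 1 = 166.9 kips → 0.75 × 166.9 = 125 kips.
Bearing (1.5 l_c t F_u ≤ 3.0 d t F_u): upper limit = 3.0·0.625·0.3125·65 = 38.09 kips.
  Edge l_c = 1.125 − 0.6875/2 = 0.7812 → r_n = 23.8 kips; interior l_c = 1.75 − 0.6875 = 1.062 → r_n = 32.37 kips.
  R_n,bearing = 2·23.8 + 6·32.37 = 241.8 kips → 0.75 × 241.8 = 181 kips.
Bolt shear governs: 125 kips.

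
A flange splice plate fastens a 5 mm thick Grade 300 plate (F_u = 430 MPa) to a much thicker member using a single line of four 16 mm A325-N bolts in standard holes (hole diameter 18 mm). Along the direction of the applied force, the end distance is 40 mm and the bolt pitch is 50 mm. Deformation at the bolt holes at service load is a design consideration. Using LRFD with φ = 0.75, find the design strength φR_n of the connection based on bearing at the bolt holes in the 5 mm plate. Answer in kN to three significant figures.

Per bolt r_n = 1.2 l_c t F_u ≤ 2.4 d t F_u; upper limit = 2.4 × 16 × 5 × 430 / 1000 = 82.56 kN.
Edge bolt: l_c = 40 − 18/2 = 31 mm → 1.2 × 31 × 5 × 430 / 1000 = 79.98 → r_n = 79.98 kN.
Interior bolts: l_c = 50 − 18 = 32 mm → 1.2 × 32 × 5 × 430 / 1000 = 82.56 → r_n = 82.56 kN.
R_n = 1 × 79.98 + 3 × 82.56 = 327.7 kN.
Design strength φR_n = 0.75 × 327.7 = 246 kN.

246 kN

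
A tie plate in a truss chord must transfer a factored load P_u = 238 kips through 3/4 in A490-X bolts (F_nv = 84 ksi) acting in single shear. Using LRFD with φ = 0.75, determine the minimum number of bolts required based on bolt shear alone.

A_b = π·0.75²/4 = 0.4418 in².
Per-bolt design strength φR_n = 0.75 × 84 × 0.4418 × 1 = 27.83 kips.
n ≥ 238 / 27.83 = 8.551 → use 9 bolts.

9 bolts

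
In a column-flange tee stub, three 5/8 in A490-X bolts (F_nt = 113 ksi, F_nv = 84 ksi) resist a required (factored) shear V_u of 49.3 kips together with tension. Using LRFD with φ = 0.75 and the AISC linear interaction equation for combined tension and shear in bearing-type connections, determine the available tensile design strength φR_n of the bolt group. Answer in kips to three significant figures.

35.1 kips

A_b = π·0.625²/4 = 0.3068 in²; f_rv = 49.3 / (3 × 0.3068) = 53.56 ksi.
F'_nt = 1.3 F_nt − (F_nt / φF_nv) f_rv = 1.3·113 − (113/(0.75·84))·53.56 = 50.82 ksi, capped at F_nt → F'_nt = 50.82 ksi.
R_n = F'_nt · A_b · n = 50.82 × 0.3068 × 3 = 46.78 kips.
Design strength φR_n = 0.75 × 46.78 = 35.1 kips.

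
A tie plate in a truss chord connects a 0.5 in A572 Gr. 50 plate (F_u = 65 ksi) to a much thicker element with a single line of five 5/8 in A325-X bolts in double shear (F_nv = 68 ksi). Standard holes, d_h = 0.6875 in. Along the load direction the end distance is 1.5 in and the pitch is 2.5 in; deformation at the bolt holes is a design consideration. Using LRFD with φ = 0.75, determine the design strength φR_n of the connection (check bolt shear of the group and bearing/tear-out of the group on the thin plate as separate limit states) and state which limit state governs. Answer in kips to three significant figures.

Bolt shear: A_b = π·0.625²/4 = 0.3068 in²; R_n = 68 × 0.3068 × 5 × 2 = 208.6 kips → 0.75 × 208.6 = 156 kips.
Bearing (1.2 l_c t F_u ≤ 2.4 d t F_u): upper limit = 2.4·0.625·0.5·65 = 48.75 kips.
  Edge l_c = 1.5 − 0.6875/2 = 1.156 → r_n = 45.09 kips; interior l_c = 2.5 − 0.6875 = 1.812 → r_n = 48.75 kips.
  R_n,bearing = 1·45.09 + 4·48.75 = 240.1 kips → 0.75 × 240.1 = 180 kips.
Bolt shear governs: 156 kips.

156 kips (bolt shear governs)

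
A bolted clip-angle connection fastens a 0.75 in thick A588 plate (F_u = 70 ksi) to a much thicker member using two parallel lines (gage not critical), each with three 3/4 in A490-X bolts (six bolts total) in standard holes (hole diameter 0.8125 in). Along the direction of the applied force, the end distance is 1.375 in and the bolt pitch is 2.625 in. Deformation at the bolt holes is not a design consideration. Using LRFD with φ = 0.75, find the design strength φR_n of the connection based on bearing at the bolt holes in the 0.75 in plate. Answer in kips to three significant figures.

469 kips

Per bolt r_n = 1.5 l_c t F_u ≤ 3.0 d t F_u; upper limit = 3.0 × 0.75 × 0.75 × 70 = 118.1 kips.
Edge bolt: l_c = 1.375 − 0.8125/2 = 0.9688 in → 1.5 × 0.9688 × 0.75 × 70 = 76.29 → r_n = 76.29 kips.
Interior bolts: l_c = 2.625 − 0.8125 = 1.812 in → 1.5 × 1.812 × 0.75 × 70 = 142.7 → r_n = 118.1 kips.
R_n = 2 × 76.29 + 4 × 118.1 = 625.1 kips.
Design strength φR_n = 0.75 × 625.1 = 469 kips.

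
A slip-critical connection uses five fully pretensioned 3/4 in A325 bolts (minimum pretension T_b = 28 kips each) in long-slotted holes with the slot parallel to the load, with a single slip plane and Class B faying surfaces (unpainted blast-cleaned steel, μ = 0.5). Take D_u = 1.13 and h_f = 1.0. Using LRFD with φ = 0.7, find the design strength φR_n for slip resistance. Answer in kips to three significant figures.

55.4 kips

R_n = μ · D_u · h_f · T_b · n_s · n_b = 0.5 × 1.13 × 1.0 × 28 × 1 × 5 = 79.1 kips.
Design strength φR_n = 0.7 × 79.1 = 55.4 kips.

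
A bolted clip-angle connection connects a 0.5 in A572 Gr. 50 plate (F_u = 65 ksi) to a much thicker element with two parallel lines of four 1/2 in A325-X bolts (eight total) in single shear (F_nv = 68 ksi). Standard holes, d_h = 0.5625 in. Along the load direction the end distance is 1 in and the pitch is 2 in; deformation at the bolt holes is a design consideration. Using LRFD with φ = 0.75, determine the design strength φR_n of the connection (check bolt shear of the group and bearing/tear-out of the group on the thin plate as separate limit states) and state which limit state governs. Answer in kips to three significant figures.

Bolt shear: A_b = π·0.5²/4 = 0.1963 in²; R_n = 68 × 0.1963 × 8 × 1 = 106.8 kips → 0.75 × 106.8 = 80.1 kips.
Bearing (1.2 l_c t F_u ≤ 2.4 d t F_u): upper limit = 2.4·0.5·0.5·65 = 39 kips.
  Edge l_c = 1 − 0.5625/2 = 0.7188 → r_n = 28.03 kips; interior l_c = 2 − 0.5625 = 1.438 → r_n = 39 kips.
  R_n,bearing = 2·28.03 + 6·39 = 290.1 kips → 0.75 × 290.1 = 218 kips.
Bolt shear governs: 80.1 kips.

80.1 kips (bolt shear governs)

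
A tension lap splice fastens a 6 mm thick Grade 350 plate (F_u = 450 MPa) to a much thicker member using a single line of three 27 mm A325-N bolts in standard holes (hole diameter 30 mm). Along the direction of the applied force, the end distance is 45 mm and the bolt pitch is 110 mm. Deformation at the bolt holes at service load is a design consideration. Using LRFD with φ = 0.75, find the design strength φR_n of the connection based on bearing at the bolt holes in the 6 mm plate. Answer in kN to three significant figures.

Per bolt r_n = 1.2 l_c t F_u ≤ 2.4 d t F_u; upper limit = 2.4 × 27 × 6 × 450 / 1000 = 175 kN.
Edge bolt: l_c = 45 − 30/2 = 30 mm → 1.2 × 30 × 6 × 450 / 1000 = 97.2 → r_n = 97.2 kN.
Interior bolts: l_c = 110 − 30 = 80 mm → 1.2 × 80 × 6 × 450 / 1000 = 259.2 → r_n = 175 kN.
R_n = 1 × 97.2 + 2 × 175 = 447.1 kN.
Design strength φR_n = 0.75 × 447.1 = 335 kN.

335 kN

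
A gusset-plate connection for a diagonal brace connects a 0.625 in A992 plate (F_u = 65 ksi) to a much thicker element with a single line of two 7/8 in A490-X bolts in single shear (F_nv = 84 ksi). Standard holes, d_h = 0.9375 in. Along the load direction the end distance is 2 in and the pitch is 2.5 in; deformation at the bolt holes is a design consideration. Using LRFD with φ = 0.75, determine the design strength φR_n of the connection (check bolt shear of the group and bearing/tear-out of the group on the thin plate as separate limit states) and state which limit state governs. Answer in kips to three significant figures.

Bolt shear: A_b = π·0.875²/4 = 0.6013 in²; R_n = 84 × 0.6013 × 2 × 1 = 101 kips → 0.75 × 101 = 75.8 kips.
Bearing (1.2 l_c t F_u ≤ 2.4 d t F_u): upper limit = 2.4·0.875·0.625·65 = 85.31 kips.
  Edge l_c = 2 − 0.9375/2 = 1.531 → r_n = 74.65 kips; interior l_c = 2.5 − 0.9375 = 1.562 → r_n = 76.17 kips.
  R_n,bearing = 1·74.65 + 1·76.17 = 150.8 kips → 0.75 × 150.8 = 113 kips.
Bolt shear governs: 75.8 kips.

75.8 kips (bolt shear governs)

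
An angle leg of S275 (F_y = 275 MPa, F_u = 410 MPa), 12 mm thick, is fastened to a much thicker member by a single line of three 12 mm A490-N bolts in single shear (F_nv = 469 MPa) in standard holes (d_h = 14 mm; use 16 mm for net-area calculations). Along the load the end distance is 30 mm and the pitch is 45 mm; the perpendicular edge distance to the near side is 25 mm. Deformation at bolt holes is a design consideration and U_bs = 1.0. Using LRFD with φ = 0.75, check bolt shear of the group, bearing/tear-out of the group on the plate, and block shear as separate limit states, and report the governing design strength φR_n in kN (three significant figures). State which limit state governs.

119 kN (bolt shear governs)

Bolt shear: A_b = π·12²/4 = 113.1 mm²; R_n = 469 × 113.1 × 3 × 1 / 1000 = 159.1 kN → 0.75 × 159.1 = 119 kN.
Bearing: edge l_c = 23, r_n = 135.8 kN; interior l_c = 31, r_n = 141.7 kN; R_n = 135.8 + 2·141.7 = 419.2 kN → 314 kN.
Block shear: A_gv = 1440, A_nv = 960, A_nt = 204 mm²; R_n = min(0.6F_uA_nv, 0.6F_yA_gv) + U_bs·F_u·A_nt = 319.8 kN → 240 kN.
Bolt shear governs: 119 kN.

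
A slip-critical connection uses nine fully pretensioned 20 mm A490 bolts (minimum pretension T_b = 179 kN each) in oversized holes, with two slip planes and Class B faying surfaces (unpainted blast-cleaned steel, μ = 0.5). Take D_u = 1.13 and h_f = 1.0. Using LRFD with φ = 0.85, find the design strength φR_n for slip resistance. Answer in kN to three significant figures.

R_n = μ · D_u · h_f · T_b · n_s · n_b = 0.5 × 1.13 × 1.0 × 179 × 2 × 9 = 1820 kN.
Design strength φR_n = 0.85 × 1820 = 1550 kN.

1550 kN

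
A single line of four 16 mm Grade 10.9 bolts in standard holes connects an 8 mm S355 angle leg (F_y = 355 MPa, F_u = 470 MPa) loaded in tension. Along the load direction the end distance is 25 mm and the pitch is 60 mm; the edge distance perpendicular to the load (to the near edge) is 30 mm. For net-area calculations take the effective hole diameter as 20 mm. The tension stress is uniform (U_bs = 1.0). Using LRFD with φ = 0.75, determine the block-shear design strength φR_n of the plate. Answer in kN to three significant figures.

285 kN

Shear plane L_v = 25 + 3·60 = 205 mm; A_gv = 205 × 8 = 1640 mm².
A_nv = (205 − 3.5·20) × 8 = 1080 mm².
A_nt = (30 − 0.5·20) × 8 = 160 mm².
0.6 F_u A_nv = 304.6 kN; 0.6 F_y A_gv = 349.3 kN → shear rupture governs the shear term.
R_n = 304.6 + 1.0 × 470 × 160 / 1000 = 379.8 kN.
Design strength φR_n = 0.75 × 379.8 = 285 kN.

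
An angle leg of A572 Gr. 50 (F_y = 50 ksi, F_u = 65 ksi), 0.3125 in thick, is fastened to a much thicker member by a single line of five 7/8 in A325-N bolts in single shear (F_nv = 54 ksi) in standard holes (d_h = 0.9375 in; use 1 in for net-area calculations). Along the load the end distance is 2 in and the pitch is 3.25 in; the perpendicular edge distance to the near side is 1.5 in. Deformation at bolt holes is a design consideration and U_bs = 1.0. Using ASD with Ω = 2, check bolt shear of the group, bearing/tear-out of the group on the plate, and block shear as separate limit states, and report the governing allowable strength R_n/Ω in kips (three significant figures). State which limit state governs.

74.1 kips (block shear governs)

Bolt shear: A_b = π·0.875²/4 = 0.6013 in²; R_n = 54 × 0.6013 × 5 × 1 = 162.4 kips → 162.4 / 2 = 81.2 kips.
Bearing: edge l_c = 1.531, r_n = 37.32 kips; interior l_c = 2.312, r_n = 42.66 kips; R_n = 37.32 + 4·42.66 = 207.9 kips → 104 kips.
Block shear: A_gv = 4.688, A_nv = 3.281, A_nt = 0.3125 in²; R_n = min(0.6F_uA_nv, 0.6F_yA_gv) + U_bs·F_u·A_nt = 148.3 kips → 74.1 kips.
Block shear governs: 74.1 kips.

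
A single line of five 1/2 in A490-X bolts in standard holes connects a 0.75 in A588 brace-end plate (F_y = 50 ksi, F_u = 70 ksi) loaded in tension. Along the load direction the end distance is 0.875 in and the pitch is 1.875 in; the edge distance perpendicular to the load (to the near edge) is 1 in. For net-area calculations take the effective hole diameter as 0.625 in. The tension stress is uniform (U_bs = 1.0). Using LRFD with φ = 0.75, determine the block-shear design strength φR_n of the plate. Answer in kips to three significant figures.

158 kips

Shear plane L_v = 0.875 + 4·1.875 = 8.375 in; A_gv = 8.375 × 0.75 = 6.281 in².
A_nv = (8.375 − 4.5·0.625) × 0.75 = 4.172 in².
A_nt = (1 − 0.5·0.625) × 0.75 = 0.5156 in².
0.6 F_u A_nv = 175.2 kips; 0.6 F_y A_gv = 188.4 kips → shear rupture governs the shear term.
R_n = 175.2 + 1.0 × 70 × 0.5156 = 211.3 kips.
Design strength φR_n = 0.75 × 211.3 = 158 kips.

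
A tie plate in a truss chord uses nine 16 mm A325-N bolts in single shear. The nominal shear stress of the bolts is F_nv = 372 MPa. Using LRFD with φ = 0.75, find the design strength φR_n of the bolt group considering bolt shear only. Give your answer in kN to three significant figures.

505 kN

A_b = π × 16² / 4 = 201.1 mm².
R_n = F_nv · A_b · n · n_s = 372 × 201.1 × 9 × 1 / 1000 = 673.2 kN.
Design strength φR_n = 0.75 × 673.2 = 505 kN.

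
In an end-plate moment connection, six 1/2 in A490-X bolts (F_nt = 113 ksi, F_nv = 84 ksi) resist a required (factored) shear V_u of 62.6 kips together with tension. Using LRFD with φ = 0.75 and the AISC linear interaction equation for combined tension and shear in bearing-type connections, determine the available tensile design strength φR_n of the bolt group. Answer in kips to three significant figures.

45.6 kips

A_b = π·0.5²/4 = 0.1963 in²; f_rv = 62.6 / (6 × 0.1963) = 53.14 ksi.
F'_nt = 1.3 F_nt − (F_nt / φF_nv) f_rv = 1.3·113 − (113/(0.75·84))·53.14 = 51.59 ksi, capped at F_nt → F'_nt = 51.59 ksi.
R_n = F'_nt · A_b · n = 51.59 × 0.1963 × 6 = 60.78 kips.
Design strength φR_n = 0.75 × 60.78 = 45.6 kips.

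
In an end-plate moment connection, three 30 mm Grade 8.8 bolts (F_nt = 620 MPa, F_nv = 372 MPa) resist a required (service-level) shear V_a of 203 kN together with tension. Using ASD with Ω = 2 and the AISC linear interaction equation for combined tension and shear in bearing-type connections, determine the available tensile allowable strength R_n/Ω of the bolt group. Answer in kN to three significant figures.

A_b = π·30²/4 = 706.9 mm²; f_rv = 203 × 1000 / (3 × 706.9) = 95.73 MPa.
F'_nt = 1.3 F_nt − (Ω F_nt / F_nv) f_rv = 1.3·620 − (2·620/372)·95.73 = 486.9 MPa, capped at F_nt → F'_nt = 486.9 MPa.
R_n = F'_nt · A_b · n = 486.9 × 706.9 × 3 / 1000 = 1033 kN.
Allowable strength R_n/Ω = 1033 / 2 = 516 kN.

516 kN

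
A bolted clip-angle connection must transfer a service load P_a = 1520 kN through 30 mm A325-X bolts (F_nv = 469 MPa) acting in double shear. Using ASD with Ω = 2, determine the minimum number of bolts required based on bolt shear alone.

5 bolts

A_b = π·30²/4 = 706.9 mm².
Per-bolt allowable strength R_n/Ω = 469 × 706.9 × 2 / 1000 / 2 = 331.5 kN.
n ≥ 1520 / 331.5 = 4.585 → use 5 bolts.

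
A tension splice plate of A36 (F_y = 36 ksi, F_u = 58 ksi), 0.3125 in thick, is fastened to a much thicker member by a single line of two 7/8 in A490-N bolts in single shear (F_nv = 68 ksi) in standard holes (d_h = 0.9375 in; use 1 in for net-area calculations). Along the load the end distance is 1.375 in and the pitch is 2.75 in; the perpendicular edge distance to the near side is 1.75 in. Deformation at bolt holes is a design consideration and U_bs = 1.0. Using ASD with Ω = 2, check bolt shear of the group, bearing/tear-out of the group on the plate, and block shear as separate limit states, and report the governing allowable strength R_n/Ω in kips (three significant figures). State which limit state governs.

Bolt shear: A_b = π·0.875²/4 = 0.6013 in²; R_n = 68 × 0.6013 × 2 × 1 = 81.78 kips → 81.78 / 2 = 40.9 kips.
Bearing: edge l_c = 0.9062, r_n = 19.71 kips; interior l_c = 1.812, r_n = 38.06 kips; R_n = 19.71 + 1·38.06 = 57.77 kips → 28.9 kips.
Block shear: A_gv = 1.289, A_nv = 0.8203, A_nt = 0.3906 in²; R_n = min(0.6F_uA_nv, 0.6F_yA_gv) + U_bs·F_u·A_nt = 50.5 kips → 25.2 kips.
Block shear governs: 25.2 kips.

25.2 kips (block shear governs)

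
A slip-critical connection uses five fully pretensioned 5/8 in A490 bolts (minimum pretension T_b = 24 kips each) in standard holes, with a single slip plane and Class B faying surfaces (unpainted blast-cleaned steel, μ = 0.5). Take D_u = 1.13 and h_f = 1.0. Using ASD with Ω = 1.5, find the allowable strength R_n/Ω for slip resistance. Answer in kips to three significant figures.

45.2 kips

R_n = μ · D_u · h_f · T_b · n_s · n_b = 0.5 × 1.13 × 1.0 × 24 × 1 × 5 = 67.8 kips.
Allowable strength R_n/Ω = 67.8 / 1.5 = 45.2 kips.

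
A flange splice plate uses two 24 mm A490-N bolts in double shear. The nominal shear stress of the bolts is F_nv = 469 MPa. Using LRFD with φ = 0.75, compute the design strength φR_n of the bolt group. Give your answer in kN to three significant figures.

A_b = π × 24² / 4 = 452.4 mm².
R_n = F_nv · A_b · n · n_s = 469 × 452.4 × 2 × 2 / 1000 = 848.7 kN.
Design strength φR_n = 0.75 × 848.7 = 637 kN.

637 kN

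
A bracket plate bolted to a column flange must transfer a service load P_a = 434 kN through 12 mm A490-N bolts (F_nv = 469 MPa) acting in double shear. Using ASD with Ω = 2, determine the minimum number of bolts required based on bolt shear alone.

9 bolts

A_b = π·12²/4 = 113.1 mm².
Per-bolt allowable strength R_n/Ω = 469 × 113.1 × 2 / 1000 / 2 = 53.04 kN.
n ≥ 434 / 53.04 = 8.182 → use 9 bolts.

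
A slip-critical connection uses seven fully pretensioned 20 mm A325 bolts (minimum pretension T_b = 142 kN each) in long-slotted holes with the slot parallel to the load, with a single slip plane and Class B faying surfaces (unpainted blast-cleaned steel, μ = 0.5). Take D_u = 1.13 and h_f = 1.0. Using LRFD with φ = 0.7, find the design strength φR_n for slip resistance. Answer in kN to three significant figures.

R_n = μ · D_u · h_f · T_b · n_s · n_b = 0.5 × 1.13 × 1.0 × 142 × 1 × 7 = 561.6 kN.
Design strength φR_n = 0.7 × 561.6 = 393 kN.

393 kN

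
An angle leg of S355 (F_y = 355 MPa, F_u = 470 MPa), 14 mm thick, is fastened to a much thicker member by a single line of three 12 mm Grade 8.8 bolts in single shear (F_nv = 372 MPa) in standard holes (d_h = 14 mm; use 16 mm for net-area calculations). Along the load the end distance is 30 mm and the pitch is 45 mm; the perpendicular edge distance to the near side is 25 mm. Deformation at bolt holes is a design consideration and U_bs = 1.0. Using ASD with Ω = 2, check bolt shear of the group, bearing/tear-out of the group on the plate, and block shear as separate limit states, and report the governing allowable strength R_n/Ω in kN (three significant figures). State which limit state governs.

63.1 kN (bolt shear governs)

Bolt shear: A_b = π·12²/4 = 113.1 mm²; R_n = 372 × 113.1 × 3 × 1 / 1000 = 126.2 kN → 126.2 / 2 = 63.1 kN.
Bearing: edge l_c = 23, r_n = 181.6 kN; interior l_c = 31, r_n = 189.5 kN; R_n = 181.6 + 2·189.5 = 560.6 kN → 280 kN.
Block shear: A_gv = 1680, A_nv = 1120, A_nt = 238 mm²; R_n = min(0.6F_uA_nv, 0.6F_yA_gv) + U_bs·F_u·A_nt = 427.7 kN → 214 kN.
Bolt shear governs: 63.1 kN.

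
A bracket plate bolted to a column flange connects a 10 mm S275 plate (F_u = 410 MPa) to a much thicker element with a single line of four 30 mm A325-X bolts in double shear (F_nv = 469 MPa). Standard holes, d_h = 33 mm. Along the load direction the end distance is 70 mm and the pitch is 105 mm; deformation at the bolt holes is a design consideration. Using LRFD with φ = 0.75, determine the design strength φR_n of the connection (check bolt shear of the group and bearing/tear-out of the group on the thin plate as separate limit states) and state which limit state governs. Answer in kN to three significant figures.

Bolt shear: A_b = π·30²/4 = 706.9 mm²; R_n = 469 × 706.9 × 4 × 2 / 1000 = 2652 kN → 0.75 × 2652 = 1990 kN.
Bearing (1.2 l_c t F_u ≤ 2.4 d t F_u): upper limit = 2.4·30·10·410 / 1000 = 295.2 kN.
  Edge l_c = 70 − 33/2 = 53.5 → r_n = 263.2 kN; interior l_c = 105 − 33 = 72 → r_n = 295.2 kN.
  R_n,bearing = 1·263.2 + 3·295.2 = 1149 kN → 0.75 × 1149 = 862 kN.
Bearing governs: 862 kN.

862 kN (bearing governs)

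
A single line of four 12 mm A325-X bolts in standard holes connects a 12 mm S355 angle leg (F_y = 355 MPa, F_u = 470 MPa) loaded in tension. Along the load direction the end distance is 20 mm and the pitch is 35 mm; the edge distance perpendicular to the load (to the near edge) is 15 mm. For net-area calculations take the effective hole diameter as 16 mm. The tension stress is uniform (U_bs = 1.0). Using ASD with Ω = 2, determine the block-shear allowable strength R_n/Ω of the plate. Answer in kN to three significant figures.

136 kN

Shear plane L_v = 20 + 3·35 = 125 mm; A_gv = 125 × 12 = 1500 mm².
A_nv = (125 − 3.5·16) × 12 = 828 mm².
A_nt = (15 − 0.5·16) × 12 = 84 mm².
0.6 F_u A_nv = 233.5 kN; 0.6 F_y A_gv = 319.5 kN → shear rupture governs the shear term.
R_n = 233.5 + 1.0 × 470 × 84 / 1000 = 273 kN.
Allowable strength R_n/Ω = 273 / 2 = 136 kN.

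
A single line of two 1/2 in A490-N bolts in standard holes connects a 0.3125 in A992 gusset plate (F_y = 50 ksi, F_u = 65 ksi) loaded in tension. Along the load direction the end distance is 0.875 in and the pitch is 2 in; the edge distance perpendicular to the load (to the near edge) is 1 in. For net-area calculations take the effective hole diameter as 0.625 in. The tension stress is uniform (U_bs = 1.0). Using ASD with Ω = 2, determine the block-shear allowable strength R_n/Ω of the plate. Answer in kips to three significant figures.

Shear plane L_v = 0.875 + 1·2 = 2.875 in; A_gv = 2.875 × 0.3125 = 0.8984 in².
A_nv = (2.875 − 1.5·0.625) × 0.3125 = 0.6055 in².
A_nt = (1 − 0.5·0.625) × 0.3125 = 0.2148 in².
0.6 F_u A_nv = 23.61 kips; 0.6 F_y A_gv = 26.95 kips → shear rupture governs the shear term.
R_n = 23.61 + 1.0 × 65 × 0.2148 = 37.58 kips.
Allowable strength R_n/Ω = 37.58 / 2 = 18.8 kips.

18.8 kips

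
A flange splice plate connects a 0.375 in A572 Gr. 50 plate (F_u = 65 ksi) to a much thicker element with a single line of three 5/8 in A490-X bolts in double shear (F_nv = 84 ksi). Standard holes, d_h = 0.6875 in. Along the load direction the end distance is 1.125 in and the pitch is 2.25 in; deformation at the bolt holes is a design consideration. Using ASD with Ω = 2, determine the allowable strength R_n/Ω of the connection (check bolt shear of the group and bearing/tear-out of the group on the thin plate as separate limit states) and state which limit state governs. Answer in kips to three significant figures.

48 kips (bearing governs)

Bolt shear: A_b = π·0.625²/4 = 0.3068 in²; R_n = 84 × 0.3068 × 3 × 2 = 154.6 kips → 154.6 / 2 = 77.3 kips.
Bearing (1.2 l_c t F_u ≤ 2.4 d t F_u): upper limit = 2.4·0.625·0.375·65 = 36.56 kips.
  Edge l_c = 1.125 − 0.6875/2 = 0.7812 → r_n = 22.85 kips; interior l_c = 2.25 − 0.6875 = 1.562 → r_n = 36.56 kips.
  R_n,bearing = 1·22.85 + 2·36.56 = 95.98 kips → 95.98 / 2 = 48 kips.
Bearing governs: 48 kips.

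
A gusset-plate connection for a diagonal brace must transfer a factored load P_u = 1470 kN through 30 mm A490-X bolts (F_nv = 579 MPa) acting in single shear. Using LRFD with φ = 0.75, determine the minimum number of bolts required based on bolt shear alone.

A_b = π·30²/4 = 706.9 mm².
Per-bolt design strength φR_n = 0.75 × 579 × 706.9 × 1 / 1000 = 307 kN.
n ≥ 1470 / 307 = 4.789 → use 5 bolts.

5 bolts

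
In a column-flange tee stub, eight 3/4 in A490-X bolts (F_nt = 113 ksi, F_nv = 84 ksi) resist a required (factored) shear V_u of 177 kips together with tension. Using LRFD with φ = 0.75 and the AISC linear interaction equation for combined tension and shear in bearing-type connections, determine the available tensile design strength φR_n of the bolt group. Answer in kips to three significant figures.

151 kips

A_b = π·0.75²/4 = 0.4418 in²; f_rv = 177 / (8 × 0.4418) = 50.08 ksi.
F'_nt = 1.3 F_nt − (F_nt / φF_nv) f_rv = 1.3·113 − (113/(0.75·84))·50.08 = 57.07 ksi, capped at F_nt → F'_nt = 57.07 ksi.
R_n = F'_nt · A_b · n = 57.07 × 0.4418 × 8 = 201.7 kips.
Design strength φR_n = 0.75 × 201.7 = 151 kips.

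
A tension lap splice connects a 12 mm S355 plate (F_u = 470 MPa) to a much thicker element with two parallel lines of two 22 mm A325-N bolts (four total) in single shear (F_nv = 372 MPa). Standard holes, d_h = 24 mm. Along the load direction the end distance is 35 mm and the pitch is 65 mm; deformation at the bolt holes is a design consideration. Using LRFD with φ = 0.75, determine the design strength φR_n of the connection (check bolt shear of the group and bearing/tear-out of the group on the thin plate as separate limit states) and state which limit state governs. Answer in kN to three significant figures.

424 kN (bolt shear governs)

Bolt shear: A_b = π·22²/4 = 380.1 mm²; R_n = 372 × 380.1 × 4 × 1 / 1000 = 565.6 kN → 0.75 × 565.6 = 424 kN.
Bearing (1.2 l_c t F_u ≤ 2.4 d t F_u): upper limit = 2.4·22·12·470 / 1000 = 297.8 kN.
  Edge l_c = 35 − 24/2 = 23 → r_n = 155.7 kN; interior l_c = 65 − 24 = 41 → r_n = 277.5 kN.
  R_n,bearing = 2·155.7 + 2·277.5 = 866.3 kN → 0.75 × 866.3 = 650 kN.
Bolt shear governs: 424 kN.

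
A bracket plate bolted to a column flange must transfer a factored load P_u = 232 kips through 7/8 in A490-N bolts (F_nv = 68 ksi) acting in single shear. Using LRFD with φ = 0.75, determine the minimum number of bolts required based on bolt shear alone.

8 bolts

A_b = π·0.875²/4 = 0.6013 in².
Per-bolt design strength φR_n = 0.75 × 68 × 0.6013 × 1 = 30.67 kips.
n ≥ 232 / 30.67 = 7.565 → use 8 bolts.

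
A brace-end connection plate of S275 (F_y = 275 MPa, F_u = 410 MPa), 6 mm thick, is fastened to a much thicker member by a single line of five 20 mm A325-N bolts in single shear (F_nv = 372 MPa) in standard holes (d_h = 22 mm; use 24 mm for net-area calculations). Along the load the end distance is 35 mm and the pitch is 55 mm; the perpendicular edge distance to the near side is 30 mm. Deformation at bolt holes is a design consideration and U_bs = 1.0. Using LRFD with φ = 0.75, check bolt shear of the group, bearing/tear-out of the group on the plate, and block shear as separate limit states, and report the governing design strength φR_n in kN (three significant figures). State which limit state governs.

196 kN (block shear governs)

Bolt shear: A_b = π·20²/4 = 314.2 mm²; R_n = 372 × 314.2 × 5 × 1 / 1000 = 584.3 kN → 0.75 × 584.3 = 438 kN.
Bearing: edge l_c = 24, r_n = 70.85 kN; interior l_c = 33, r_n = 97.42 kN; R_n = 70.85 + 4·97.42 = 460.5 kN → 345 kN.
Block shear: A_gv = 1530, A_nv = 882, A_nt = 108 mm²; R_n = min(0.6F_uA_nv, 0.6F_yA_gv) + U_bs·F_u·A_nt = 261.3 kN → 196 kN.
Block shear governs: 196 kN.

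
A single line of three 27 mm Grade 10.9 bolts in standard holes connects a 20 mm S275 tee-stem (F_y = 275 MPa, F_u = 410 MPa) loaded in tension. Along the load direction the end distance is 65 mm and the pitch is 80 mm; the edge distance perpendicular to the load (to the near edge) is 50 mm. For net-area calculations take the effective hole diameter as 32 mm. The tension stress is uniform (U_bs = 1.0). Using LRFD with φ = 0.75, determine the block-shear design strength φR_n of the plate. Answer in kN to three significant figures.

Shear plane L_v = 65 + 2·80 = 225 mm; A_gv = 225 × 20 = 4500 mm².
A_nv = (225 − 2.5·32) × 20 = 2900 mm².
A_nt = (50 − 0.5·32) × 20 = 680 mm².
0.6 F_u A_nv = 713.4 kN; 0.6 F_y A_gv = 742.5 kN → shear rupture governs the shear term.
R_n = 713.4 + 1.0 × 410 × 680 / 1000 = 992.2 kN.
Design strength φR_n = 0.75 × 992.2 = 744 kN.

744 kN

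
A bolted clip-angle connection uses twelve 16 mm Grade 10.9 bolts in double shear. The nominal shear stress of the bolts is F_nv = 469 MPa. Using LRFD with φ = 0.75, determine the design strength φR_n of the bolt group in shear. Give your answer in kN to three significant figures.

A_b = π × 16² / 4 = 201.1 mm².
R_n = F_nv · A_b · n · n_s = 469 × 201.1 × 12 × 2 / 1000 = 2263 kN.
Design strength φR_n = 0.75 × 2263 = 1700 kN.

1700 kN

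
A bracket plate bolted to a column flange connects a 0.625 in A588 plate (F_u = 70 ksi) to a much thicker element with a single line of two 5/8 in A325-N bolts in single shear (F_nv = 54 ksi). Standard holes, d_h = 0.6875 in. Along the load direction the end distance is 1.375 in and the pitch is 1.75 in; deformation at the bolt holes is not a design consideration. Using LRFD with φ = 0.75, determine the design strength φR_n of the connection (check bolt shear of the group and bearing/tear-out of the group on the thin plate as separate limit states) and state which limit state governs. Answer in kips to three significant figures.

24.9 kips (bolt shear governs)

Bolt shear: A_b = π·0.625²/4 = 0.3068 in²; R_n = 54 × 0.3068 × 2 × 1 = 33.13 kips → 0.75 × 33.13 = 24.9 kips.
Bearing (1.5 l_c t F_u ≤ 3.0 d t F_u): upper limit = 3.0·0.625·0.625·70 = 82.03 kips.
  Edge l_c = 1.375 − 0.6875/2 = 1.031 → r_n = 67.68 kips; interior l_c = 1.75 − 0.6875 = 1.062 → r_n = 69.73 kips.
  R_n,bearing = 1·67.68 + 1·69.73 = 137.4 kips → 0.75 × 137.4 = 103 kips.
Bolt shear governs: 24.9 kips.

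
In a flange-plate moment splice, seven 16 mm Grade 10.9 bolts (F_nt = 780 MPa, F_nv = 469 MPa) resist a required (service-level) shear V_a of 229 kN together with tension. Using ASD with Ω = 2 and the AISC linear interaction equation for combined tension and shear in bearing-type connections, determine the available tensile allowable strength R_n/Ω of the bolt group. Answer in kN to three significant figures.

A_b = π·16²/4 = 201.1 mm²; f_rv = 229 × 1000 / (7 × 201.1) = 162.7 MPa.
F'_nt = 1.3 F_nt − (Ω F_nt / F_nv) f_rv = 1.3·780 − (2·780/469)·162.7 = 472.8 MPa, capped at F_nt → F'_nt = 472.8 MPa.
R_n = F'_nt · A_b · n = 472.8 × 201.1 × 7 / 1000 = 665.4 kN.
Allowable strength R_n/Ω = 665.4 / 2 = 333 kN.

333 kN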